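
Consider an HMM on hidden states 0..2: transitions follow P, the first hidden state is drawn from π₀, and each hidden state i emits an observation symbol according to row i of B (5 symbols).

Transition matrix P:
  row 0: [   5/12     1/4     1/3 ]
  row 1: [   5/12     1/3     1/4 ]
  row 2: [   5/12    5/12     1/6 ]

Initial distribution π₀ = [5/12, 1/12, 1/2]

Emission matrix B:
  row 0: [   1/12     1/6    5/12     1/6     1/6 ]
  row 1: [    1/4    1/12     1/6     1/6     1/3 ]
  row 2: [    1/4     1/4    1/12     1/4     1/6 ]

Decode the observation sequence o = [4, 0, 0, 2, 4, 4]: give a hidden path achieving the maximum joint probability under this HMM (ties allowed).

t=0: δ = [6.944e-02, 2.778e-02, 8.333e-02]  (obs o_0=4)
t=1: δ = [2.894e-03, 8.681e-03, 5.787e-03]  ψ = [2, 2, 0]  (obs o_1=0)
t=2: δ = [3.014e-04, 7.234e-04, 5.425e-04]  ψ = [1, 1, 1]  (obs o_2=0)
t=3: δ = [1.256e-04, 4.019e-05, 1.507e-05]  ψ = [1, 1, 1]  (obs o_3=2)
t=4: δ = [8.721e-06, 1.047e-05, 6.977e-06]  ψ = [0, 0, 0]  (obs o_4=4)
t=5: δ = [7.268e-07, 1.163e-06, 4.845e-07]  ψ = [1, 1, 0]  (obs o_5=4)
backtrack: best end state = 1; path = [2, 1, 1, 0, 1, 1]

path = [2, 1, 1, 0, 1, 1]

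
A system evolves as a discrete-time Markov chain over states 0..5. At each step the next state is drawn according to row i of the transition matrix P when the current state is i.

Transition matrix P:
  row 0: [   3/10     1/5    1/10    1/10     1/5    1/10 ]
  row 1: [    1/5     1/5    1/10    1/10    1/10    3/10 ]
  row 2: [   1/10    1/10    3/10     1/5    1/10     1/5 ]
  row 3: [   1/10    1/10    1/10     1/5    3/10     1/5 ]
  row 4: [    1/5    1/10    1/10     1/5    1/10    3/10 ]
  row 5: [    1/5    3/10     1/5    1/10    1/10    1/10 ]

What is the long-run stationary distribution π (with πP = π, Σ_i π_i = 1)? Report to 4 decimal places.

π = [0.1896, 0.1753, 0.1492, 0.1441, 0.1478, 0.1939]

Balance equations π_j = Σ_i π_i·P[i][j]:
  π_0 = 3/10·π_0 + 1/5·π_1 + 1/10·π_2 + 1/10·π_3 + 1/5·π_4 + 1/5·π_5
  π_1 = 1/5·π_0 + 1/5·π_1 + 1/10·π_2 + 1/10·π_3 + 1/10·π_4 + 3/10·π_5
  π_2 = 1/10·π_0 + 1/10·π_1 + 3/10·π_2 + 1/10·π_3 + 1/10·π_4 + 1/5·π_5
  π_3 = 1/10·π_0 + 1/10·π_1 + 1/5·π_2 + 1/5·π_3 + 1/5·π_4 + 1/10·π_5
  π_4 = 1/5·π_0 + 1/10·π_1 + 1/10·π_2 + 3/10·π_3 + 1/10·π_4 + 1/10·π_5
  normalize: π_0 + π_1 + π_2 + π_3 + π_4 + π_5 = 1
Solving the linear system gives exactly π = [7283/38407, 6732/38407, 5732/38407, 5535/38407, 5676/38407, 7449/38407].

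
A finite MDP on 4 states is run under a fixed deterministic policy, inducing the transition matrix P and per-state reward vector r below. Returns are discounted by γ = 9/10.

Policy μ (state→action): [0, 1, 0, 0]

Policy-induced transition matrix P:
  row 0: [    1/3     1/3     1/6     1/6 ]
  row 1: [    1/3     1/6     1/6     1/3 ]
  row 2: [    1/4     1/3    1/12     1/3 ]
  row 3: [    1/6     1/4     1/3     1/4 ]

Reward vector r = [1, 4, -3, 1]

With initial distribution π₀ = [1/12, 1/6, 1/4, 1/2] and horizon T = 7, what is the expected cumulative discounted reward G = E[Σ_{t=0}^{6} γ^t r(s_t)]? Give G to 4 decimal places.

t=0: π = [0.0833, 0.1667, 0.2500, 0.5000], E[r] = 0.5000, γ^t·E[r] = 0.500000, running G = 0.500000
t=1: π = [0.2292, 0.2639, 0.2292, 0.2778], E[r] = 0.8750, γ^t·E[r] = 0.787500, running G = 1.287500
t=2: π = [0.2679, 0.2662, 0.1939, 0.2720], E[r] = 1.0231, γ^t·E[r] = 0.828750, running G = 2.116250
t=3: π = [0.2718, 0.2663, 0.1958, 0.2660], E[r] = 1.0155, γ^t·E[r] = 0.740320, running G = 2.856570
t=4: π = [0.2727, 0.2668, 0.1947, 0.2659], E[r] = 1.0216, γ^t·E[r] = 0.670286, running G = 3.526856
t=5: π = [0.2728, 0.2667, 0.1948, 0.2657], E[r] = 1.0211, γ^t·E[r] = 0.602969, running G = 4.129825
t=6: π = [0.2728, 0.2667, 0.1947, 0.2657], E[r] = 1.0213, γ^t·E[r] = 0.542764, running G = 4.672588

G = 4.6726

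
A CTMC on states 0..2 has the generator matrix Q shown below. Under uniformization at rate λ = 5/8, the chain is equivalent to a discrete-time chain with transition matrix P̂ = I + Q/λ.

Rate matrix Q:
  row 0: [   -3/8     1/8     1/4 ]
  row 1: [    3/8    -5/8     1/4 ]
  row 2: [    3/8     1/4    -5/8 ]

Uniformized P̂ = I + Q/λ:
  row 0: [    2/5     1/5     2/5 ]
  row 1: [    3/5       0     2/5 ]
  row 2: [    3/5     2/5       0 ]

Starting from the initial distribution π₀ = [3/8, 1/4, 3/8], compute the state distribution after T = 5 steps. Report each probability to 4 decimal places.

π = [0.5000, 0.2152, 0.2848]

t=0: π = [0.3750, 0.2500, 0.3750]
t=1: π = [0.5250, 0.2250, 0.2500]
t=2: π = [0.4950, 0.2050, 0.3000]
t=3: π = [0.5010, 0.2190, 0.2800]
t=4: π = [0.4998, 0.2122, 0.2880]
t=5: π = [0.5000, 0.2152, 0.2848]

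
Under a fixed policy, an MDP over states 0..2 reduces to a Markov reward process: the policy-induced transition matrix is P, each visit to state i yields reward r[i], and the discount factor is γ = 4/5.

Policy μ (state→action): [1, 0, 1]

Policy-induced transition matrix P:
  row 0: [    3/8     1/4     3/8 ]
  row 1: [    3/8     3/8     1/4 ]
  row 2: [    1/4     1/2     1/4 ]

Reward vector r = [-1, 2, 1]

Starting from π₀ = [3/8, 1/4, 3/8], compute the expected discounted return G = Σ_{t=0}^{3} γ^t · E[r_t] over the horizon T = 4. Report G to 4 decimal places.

t=0: π = [0.3750, 0.2500, 0.3750], E[r] = 0.5000, γ^t·E[r] = 0.500000, running G = 0.500000
t=1: π = [0.3281, 0.3750, 0.2969], E[r] = 0.7188, γ^t·E[r] = 0.575000, running G = 1.075000
t=2: π = [0.3379, 0.3711, 0.2910], E[r] = 0.6953, γ^t·E[r] = 0.445000, running G = 1.520000
t=3: π = [0.3386, 0.3691, 0.2922], E[r] = 0.6919, γ^t·E[r] = 0.354250, running G = 1.874250

G = 1.8743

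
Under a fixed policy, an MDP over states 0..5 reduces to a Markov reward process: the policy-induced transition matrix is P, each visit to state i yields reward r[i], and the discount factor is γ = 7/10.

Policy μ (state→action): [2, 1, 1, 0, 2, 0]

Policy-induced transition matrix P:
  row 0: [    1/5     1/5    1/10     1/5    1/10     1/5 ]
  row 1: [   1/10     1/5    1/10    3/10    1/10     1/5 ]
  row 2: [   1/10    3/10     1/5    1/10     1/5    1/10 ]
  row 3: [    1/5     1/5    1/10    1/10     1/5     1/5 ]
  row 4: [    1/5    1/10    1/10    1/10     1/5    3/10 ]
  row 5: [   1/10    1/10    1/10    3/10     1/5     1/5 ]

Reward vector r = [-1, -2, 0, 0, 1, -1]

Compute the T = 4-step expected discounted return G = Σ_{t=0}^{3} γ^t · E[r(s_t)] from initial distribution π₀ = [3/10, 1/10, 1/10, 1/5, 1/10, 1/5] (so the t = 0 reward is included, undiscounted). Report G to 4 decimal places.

t=0: π = [0.3000, 0.1000, 0.1000, 0.2000, 0.1000, 0.2000], E[r] = -0.6000, γ^t·E[r] = -0.600000, running G = -0.600000
t=1: π = [0.1600, 0.1800, 0.1100, 0.1900, 0.1600, 0.2000], E[r] = -0.5600, γ^t·E[r] = -0.392000, running G = -0.992000
t=2: π = [0.1510, 0.1750, 0.1110, 0.1920, 0.1660, 0.2050], E[r] = -0.5400, γ^t·E[r] = -0.264600, running G = -1.256600
t=3: π = [0.1509, 0.1740, 0.1111, 0.1911, 0.1674, 0.2055], E[r] = -0.5370, γ^t·E[r] = -0.184191, running G = -1.440791

G = -1.4408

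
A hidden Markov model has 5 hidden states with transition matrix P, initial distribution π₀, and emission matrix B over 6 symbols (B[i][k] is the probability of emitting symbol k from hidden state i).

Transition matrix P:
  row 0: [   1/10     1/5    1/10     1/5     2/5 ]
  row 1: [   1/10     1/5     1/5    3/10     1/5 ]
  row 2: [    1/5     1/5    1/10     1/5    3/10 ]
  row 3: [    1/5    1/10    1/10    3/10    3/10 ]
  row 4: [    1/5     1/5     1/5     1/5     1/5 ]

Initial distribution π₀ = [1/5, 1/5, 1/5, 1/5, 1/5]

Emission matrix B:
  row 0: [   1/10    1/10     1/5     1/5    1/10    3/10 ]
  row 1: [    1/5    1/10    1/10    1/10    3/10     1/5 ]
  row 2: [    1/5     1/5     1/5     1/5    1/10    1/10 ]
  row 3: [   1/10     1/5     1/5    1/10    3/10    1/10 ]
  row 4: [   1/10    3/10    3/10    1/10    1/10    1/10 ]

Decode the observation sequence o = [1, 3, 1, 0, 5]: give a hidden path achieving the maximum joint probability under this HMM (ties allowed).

t=0: δ = [2.000e-02, 2.000e-02, 4.000e-02, 4.000e-02, 6.000e-02]  (obs o_0=1)
t=1: δ = [2.400e-03, 1.200e-03, 2.400e-03, 1.200e-03, 1.200e-03]  ψ = [4, 4, 4, 3, 2]  (obs o_1=3)
t=2: δ = [4.800e-05, 4.800e-05, 4.800e-05, 9.600e-05, 2.880e-04]  ψ = [2, 0, 0, 0, 0]  (obs o_2=1)
t=3: δ = [5.760e-06, 1.152e-05, 1.152e-05, 5.760e-06, 5.760e-06]  ψ = [4, 4, 4, 4, 4]  (obs o_3=0)
t=4: δ = [6.912e-07, 4.608e-07, 2.304e-07, 3.456e-07, 3.456e-07]  ψ = [2, 1, 1, 1, 2]  (obs o_4=5)
backtrack: best end state = 0; path = [4, 0, 4, 2, 0]

path = [4, 0, 4, 2, 0]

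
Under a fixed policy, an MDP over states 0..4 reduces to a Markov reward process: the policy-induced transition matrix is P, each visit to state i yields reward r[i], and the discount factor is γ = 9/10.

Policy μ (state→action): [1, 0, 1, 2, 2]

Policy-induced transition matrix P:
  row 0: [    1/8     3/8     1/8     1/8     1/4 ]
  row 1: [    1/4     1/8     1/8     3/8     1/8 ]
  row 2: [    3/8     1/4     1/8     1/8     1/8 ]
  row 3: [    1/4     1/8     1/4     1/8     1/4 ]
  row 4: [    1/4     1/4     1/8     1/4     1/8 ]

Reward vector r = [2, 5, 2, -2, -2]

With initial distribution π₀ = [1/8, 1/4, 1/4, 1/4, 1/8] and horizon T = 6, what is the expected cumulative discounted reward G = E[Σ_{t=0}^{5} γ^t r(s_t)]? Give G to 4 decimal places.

G = 5.4491

t=0: π = [0.1250, 0.2500, 0.2500, 0.2500, 0.1250], E[r] = 1.2500, γ^t·E[r] = 1.250000, running G = 1.250000
t=1: π = [0.2656, 0.2031, 0.1563, 0.2031, 0.1719], E[r] = 1.1094, γ^t·E[r] = 0.998438, running G = 2.248438
t=2: π = [0.2363, 0.2324, 0.1504, 0.1973, 0.1836], E[r] = 1.1738, γ^t·E[r] = 0.950801, running G = 3.199238
t=3: π = [0.2393, 0.2258, 0.1497, 0.2061, 0.1792], E[r] = 1.1365, γ^t·E[r] = 0.828490, running G = 4.027728
t=4: π = [0.2388, 0.2259, 0.1508, 0.2039, 0.1807], E[r] = 1.1397, γ^t·E[r] = 0.747743, running G = 4.775472
t=5: π = [0.2390, 0.2261, 0.1505, 0.2041, 0.1803], E[r] = 1.1408, γ^t·E[r] = 0.673631, running G = 5.449103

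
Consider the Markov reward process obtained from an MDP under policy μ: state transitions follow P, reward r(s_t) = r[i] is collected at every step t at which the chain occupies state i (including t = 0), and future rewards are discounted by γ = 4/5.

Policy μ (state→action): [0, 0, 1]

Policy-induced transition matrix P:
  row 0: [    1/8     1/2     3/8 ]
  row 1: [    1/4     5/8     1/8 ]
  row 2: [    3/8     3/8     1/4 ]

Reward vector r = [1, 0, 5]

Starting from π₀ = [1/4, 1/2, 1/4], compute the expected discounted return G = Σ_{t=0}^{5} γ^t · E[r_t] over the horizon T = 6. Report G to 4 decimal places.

t=0: π = [0.2500, 0.5000, 0.2500], E[r] = 1.5000, γ^t·E[r] = 1.500000, running G = 1.500000
t=1: π = [0.2500, 0.5313, 0.2188], E[r] = 1.3438, γ^t·E[r] = 1.075000, running G = 2.575000
t=2: π = [0.2461, 0.5391, 0.2148], E[r] = 1.3203, γ^t·E[r] = 0.845000, running G = 3.420000
t=3: π = [0.2461, 0.5405, 0.2134], E[r] = 1.3130, γ^t·E[r] = 0.672250, running G = 4.092250
t=4: π = [0.2459, 0.5409, 0.2132], E[r] = 1.3119, γ^t·E[r] = 0.537350, running G = 4.629600
t=5: π = [0.2459, 0.5410, 0.2131], E[r] = 1.3115, γ^t·E[r] = 0.429768, running G = 5.059368

G = 5.0594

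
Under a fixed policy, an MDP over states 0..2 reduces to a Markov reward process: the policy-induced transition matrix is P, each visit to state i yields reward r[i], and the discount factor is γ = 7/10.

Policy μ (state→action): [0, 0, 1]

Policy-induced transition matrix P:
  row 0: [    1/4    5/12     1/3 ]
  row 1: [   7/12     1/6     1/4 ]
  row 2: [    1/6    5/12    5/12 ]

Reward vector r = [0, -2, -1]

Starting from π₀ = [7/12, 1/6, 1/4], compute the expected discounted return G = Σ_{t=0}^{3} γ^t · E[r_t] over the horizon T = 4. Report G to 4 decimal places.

t=0: π = [0.5833, 0.1667, 0.2500], E[r] = -0.5833, γ^t·E[r] = -0.583333, running G = -0.583333
t=1: π = [0.2847, 0.3750, 0.3403], E[r] = -1.0903, γ^t·E[r] = -0.763194, running G = -1.346528
t=2: π = [0.3466, 0.3229, 0.3304], E[r] = -0.9763, γ^t·E[r] = -0.478374, running G = -1.824902
t=3: π = [0.3301, 0.3359, 0.3340], E[r] = -1.0058, γ^t·E[r] = -0.345001, running G = -2.169903

G = -2.1699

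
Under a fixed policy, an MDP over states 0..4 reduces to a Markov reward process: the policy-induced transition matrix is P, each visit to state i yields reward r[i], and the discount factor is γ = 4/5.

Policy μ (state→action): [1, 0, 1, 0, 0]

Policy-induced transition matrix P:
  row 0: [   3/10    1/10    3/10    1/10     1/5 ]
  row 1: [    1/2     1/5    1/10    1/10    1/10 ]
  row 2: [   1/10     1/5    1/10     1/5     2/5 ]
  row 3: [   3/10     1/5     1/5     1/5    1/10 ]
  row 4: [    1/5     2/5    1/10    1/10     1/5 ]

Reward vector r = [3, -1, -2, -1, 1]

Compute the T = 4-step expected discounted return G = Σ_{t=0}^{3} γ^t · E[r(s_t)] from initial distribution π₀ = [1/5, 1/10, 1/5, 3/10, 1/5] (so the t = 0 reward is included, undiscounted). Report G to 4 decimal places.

G = 0.6609

t=0: π = [0.2000, 0.1000, 0.2000, 0.3000, 0.2000], E[r] = 0.0000, γ^t·E[r] = 0.000000, running G = 0.000000
t=1: π = [0.2600, 0.2200, 0.1700, 0.1500, 0.2000], E[r] = 0.2700, γ^t·E[r] = 0.216000, running G = 0.216000
t=2: π = [0.2900, 0.2140, 0.1670, 0.1320, 0.1970], E[r] = 0.3870, γ^t·E[r] = 0.247680, running G = 0.463680
t=3: π = [0.2897, 0.2104, 0.1712, 0.1299, 0.1988], E[r] = 0.3852, γ^t·E[r] = 0.197222, running G = 0.660902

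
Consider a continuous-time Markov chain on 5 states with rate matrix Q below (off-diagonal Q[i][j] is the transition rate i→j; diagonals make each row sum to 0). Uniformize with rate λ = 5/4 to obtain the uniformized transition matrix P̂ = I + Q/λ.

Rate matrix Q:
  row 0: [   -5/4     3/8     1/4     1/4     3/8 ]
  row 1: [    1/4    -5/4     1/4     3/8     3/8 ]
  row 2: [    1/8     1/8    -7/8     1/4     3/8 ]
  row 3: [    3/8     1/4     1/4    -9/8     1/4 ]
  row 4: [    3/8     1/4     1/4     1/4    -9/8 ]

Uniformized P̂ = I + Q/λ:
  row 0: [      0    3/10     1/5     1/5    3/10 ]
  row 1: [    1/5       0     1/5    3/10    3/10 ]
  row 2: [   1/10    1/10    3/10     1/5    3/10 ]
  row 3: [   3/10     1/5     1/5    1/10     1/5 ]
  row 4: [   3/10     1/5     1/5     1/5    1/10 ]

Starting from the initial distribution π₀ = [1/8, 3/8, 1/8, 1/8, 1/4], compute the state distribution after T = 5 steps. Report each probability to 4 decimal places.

t=0: π = [0.1250, 0.3750, 0.1250, 0.1250, 0.2500]
t=1: π = [0.2000, 0.1250, 0.2125, 0.2250, 0.2375]
t=2: π = [0.1850, 0.1738, 0.2213, 0.1900, 0.2300]
t=3: π = [0.1829, 0.1616, 0.2221, 0.1984, 0.2350]
t=4: π = [0.1846, 0.1638, 0.2222, 0.1963, 0.2332]
t=5: π = [0.1838, 0.1635, 0.2222, 0.1967, 0.2337]

π = [0.1838, 0.1635, 0.2222, 0.1967, 0.2337]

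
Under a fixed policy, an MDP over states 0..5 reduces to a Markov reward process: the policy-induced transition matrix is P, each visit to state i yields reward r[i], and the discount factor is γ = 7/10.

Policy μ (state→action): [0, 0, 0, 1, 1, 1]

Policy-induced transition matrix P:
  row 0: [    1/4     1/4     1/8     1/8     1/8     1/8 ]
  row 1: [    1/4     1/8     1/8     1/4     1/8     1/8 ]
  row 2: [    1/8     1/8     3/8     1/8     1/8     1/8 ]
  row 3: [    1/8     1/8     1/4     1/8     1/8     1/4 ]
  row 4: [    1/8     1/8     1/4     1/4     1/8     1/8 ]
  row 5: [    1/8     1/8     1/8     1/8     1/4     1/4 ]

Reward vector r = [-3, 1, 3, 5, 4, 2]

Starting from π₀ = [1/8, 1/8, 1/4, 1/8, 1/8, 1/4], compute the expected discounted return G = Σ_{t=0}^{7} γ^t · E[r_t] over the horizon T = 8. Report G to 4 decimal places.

t=0: π = [0.1250, 0.1250, 0.2500, 0.1250, 0.1250, 0.2500], E[r] = 2.1250, γ^t·E[r] = 2.125000, running G = 2.125000
t=1: π = [0.1563, 0.1406, 0.2188, 0.1563, 0.1563, 0.1719], E[r] = 2.0781, γ^t·E[r] = 1.454688, running G = 3.579688
t=2: π = [0.1621, 0.1445, 0.2188, 0.1621, 0.1465, 0.1660], E[r] = 2.0430, γ^t·E[r] = 1.001055, running G = 4.580742
t=3: π = [0.1633, 0.1453, 0.2183, 0.1614, 0.1458, 0.1660], E[r] = 2.0320, γ^t·E[r] = 0.696970, running G = 5.277712
t=4: π = [0.1636, 0.1454, 0.2180, 0.1614, 0.1458, 0.1659], E[r] = 2.0303, γ^t·E[r] = 0.487476, running G = 5.765188
t=5: π = [0.1636, 0.1454, 0.2179, 0.1614, 0.1457, 0.1659], E[r] = 2.0300, γ^t·E[r] = 0.341179, running G = 6.106367
t=6: π = [0.1636, 0.1455, 0.2179, 0.1614, 0.1457, 0.1659], E[r] = 2.0299, γ^t·E[r] = 0.238817, running G = 6.345185
t=7: π = [0.1636, 0.1455, 0.2179, 0.1614, 0.1457, 0.1659], E[r] = 2.0299, γ^t·E[r] = 0.167171, running G = 6.512356

G = 6.5124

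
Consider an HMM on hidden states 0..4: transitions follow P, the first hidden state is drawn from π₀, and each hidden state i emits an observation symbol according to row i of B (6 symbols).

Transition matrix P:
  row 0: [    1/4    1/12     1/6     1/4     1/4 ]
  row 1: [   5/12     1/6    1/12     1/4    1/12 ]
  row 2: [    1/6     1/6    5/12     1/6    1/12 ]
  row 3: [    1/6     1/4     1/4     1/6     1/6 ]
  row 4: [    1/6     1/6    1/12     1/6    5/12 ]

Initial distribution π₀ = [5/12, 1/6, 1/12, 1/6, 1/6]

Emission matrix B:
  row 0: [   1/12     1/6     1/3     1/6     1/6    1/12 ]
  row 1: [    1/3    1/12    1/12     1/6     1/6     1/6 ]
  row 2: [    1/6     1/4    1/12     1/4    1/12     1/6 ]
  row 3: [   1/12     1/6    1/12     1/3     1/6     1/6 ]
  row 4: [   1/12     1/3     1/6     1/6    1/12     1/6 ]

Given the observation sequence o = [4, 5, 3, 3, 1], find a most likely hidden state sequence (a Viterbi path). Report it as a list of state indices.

t=0: δ = [6.944e-02, 2.778e-02, 6.944e-03, 2.778e-02, 1.389e-02]  (obs o_0=4)
t=1: δ = [1.447e-03, 1.157e-03, 1.929e-03, 2.894e-03, 2.894e-03]  ψ = [0, 3, 0, 0, 0]  (obs o_1=5)
t=2: δ = [8.038e-05, 1.206e-04, 2.009e-04, 1.608e-04, 2.009e-04]  ψ = [1, 3, 2, 3, 4]  (obs o_2=3)
t=3: δ = [8.372e-06, 6.698e-06, 2.093e-05, 1.116e-05, 1.395e-05]  ψ = [1, 3, 2, 2, 4]  (obs o_3=3)
t=4: δ = [5.814e-07, 2.907e-07, 2.180e-06, 5.814e-07, 1.938e-06]  ψ = [2, 2, 2, 2, 4]  (obs o_4=1)
backtrack: best end state = 2; path = [0, 2, 2, 2, 2]

path = [0, 2, 2, 2, 2]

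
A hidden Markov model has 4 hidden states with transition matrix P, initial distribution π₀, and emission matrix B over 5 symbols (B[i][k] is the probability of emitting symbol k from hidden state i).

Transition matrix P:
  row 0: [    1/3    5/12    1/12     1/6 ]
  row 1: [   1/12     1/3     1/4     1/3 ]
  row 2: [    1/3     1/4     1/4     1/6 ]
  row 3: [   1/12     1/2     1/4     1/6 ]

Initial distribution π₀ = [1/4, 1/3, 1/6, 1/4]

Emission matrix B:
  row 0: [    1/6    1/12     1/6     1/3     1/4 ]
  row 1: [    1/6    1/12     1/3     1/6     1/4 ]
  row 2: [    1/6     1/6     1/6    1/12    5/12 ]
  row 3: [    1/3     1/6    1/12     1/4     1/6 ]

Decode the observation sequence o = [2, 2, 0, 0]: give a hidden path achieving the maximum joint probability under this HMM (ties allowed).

t=0: δ = [4.167e-02, 1.111e-01, 2.778e-02, 2.083e-02]  (obs o_0=2)
t=1: δ = [2.315e-03, 1.235e-02, 4.630e-03, 3.086e-03]  ψ = [0, 1, 1, 1]  (obs o_1=2)
t=2: δ = [2.572e-04, 6.859e-04, 5.144e-04, 1.372e-03]  ψ = [2, 1, 1, 1]  (obs o_2=0)
t=3: δ = [2.858e-05, 1.143e-04, 5.716e-05, 7.621e-05]  ψ = [2, 3, 3, 1]  (obs o_3=0)
backtrack: best end state = 1; path = [1, 1, 3, 1]

path = [1, 1, 3, 1]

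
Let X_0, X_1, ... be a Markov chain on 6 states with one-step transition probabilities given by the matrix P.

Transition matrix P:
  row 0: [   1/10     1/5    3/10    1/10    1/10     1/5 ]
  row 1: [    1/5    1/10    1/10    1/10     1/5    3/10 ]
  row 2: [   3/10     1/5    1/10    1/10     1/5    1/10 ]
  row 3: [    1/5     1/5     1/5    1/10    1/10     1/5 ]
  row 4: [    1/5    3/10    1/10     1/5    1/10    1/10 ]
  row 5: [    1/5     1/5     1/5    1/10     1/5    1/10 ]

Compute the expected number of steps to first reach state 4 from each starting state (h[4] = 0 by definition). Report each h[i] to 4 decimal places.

First-step conditioning: h[4] = 0; for i ≠ 4, h[i] = 1 + Σ_k P[i][k]·h[k].
  h[0] = 1 + 1/10·h[0] + 1/5·h[1] + 3/10·h[2] + 1/10·h[3] + 1/5·h[5]
  h[1] = 1 + 1/5·h[0] + 1/10·h[1] + 1/10·h[2] + 1/10·h[3] + 3/10·h[5]
  h[2] = 1 + 3/10·h[0] + 1/5·h[1] + 1/10·h[2] + 1/10·h[3] + 1/10·h[5]
  h[3] = 1 + 1/5·h[0] + 1/5·h[1] + 1/5·h[2] + 1/10·h[3] + 1/5·h[5]
  h[5] = 1 + 1/5·h[0] + 1/5·h[1] + 1/5·h[2] + 1/10·h[3] + 1/10·h[5]
Solving the 5×5 linear system over states ≠ 4 gives exactly h = [7205/1123, 6595/1123, 6655/1123, 7260/1123, 0, 6600/1123] (h[4] = 0 is the target).

h = [6.4159, 5.8727, 5.9261, 6.4648, 0.0000, 5.8771]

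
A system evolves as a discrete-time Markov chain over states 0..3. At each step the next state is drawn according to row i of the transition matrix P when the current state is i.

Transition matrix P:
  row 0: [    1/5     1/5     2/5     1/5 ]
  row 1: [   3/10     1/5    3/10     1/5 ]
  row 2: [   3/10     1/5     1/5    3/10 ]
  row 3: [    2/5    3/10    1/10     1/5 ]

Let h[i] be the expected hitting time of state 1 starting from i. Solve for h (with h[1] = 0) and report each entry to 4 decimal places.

h = [4.4891, 0.0000, 4.4526, 4.0511]

First-step conditioning: h[1] = 0; for i ≠ 1, h[i] = 1 + Σ_k P[i][k]·h[k].
  h[0] = 1 + 1/5·h[0] + 2/5·h[2] + 1/5·h[3]
  h[2] = 1 + 3/10·h[0] + 1/5·h[2] + 3/10·h[3]
  h[3] = 1 + 2/5·h[0] + 1/10·h[2] + 1/5·h[3]
Solving the 3×3 linear system over states ≠ 1 gives exactly h = [615/137, 0, 610/137, 555/137] (h[1] = 0 is the target).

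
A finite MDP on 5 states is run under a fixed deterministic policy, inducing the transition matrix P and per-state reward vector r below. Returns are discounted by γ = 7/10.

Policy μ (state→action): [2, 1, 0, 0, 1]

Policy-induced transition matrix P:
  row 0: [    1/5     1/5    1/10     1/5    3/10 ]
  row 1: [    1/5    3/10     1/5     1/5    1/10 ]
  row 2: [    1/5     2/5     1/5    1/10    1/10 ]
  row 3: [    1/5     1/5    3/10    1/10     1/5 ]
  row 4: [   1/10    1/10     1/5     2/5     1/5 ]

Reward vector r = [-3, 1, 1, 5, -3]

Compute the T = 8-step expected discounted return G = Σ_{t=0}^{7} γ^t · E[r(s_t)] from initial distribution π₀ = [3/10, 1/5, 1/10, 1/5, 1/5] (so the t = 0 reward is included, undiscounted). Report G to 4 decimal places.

t=0: π = [0.3000, 0.2000, 0.1000, 0.2000, 0.2000], E[r] = -0.2000, γ^t·E[r] = -0.200000, running G = -0.200000
t=1: π = [0.1800, 0.2200, 0.1900, 0.2100, 0.2000], E[r] = 0.3200, γ^t·E[r] = 0.224000, running G = 0.024000
t=2: π = [0.1800, 0.2400, 0.2030, 0.2000, 0.1770], E[r] = 0.3720, γ^t·E[r] = 0.182280, running G = 0.206280
t=3: π = [0.1823, 0.2469, 0.2020, 0.1951, 0.1737], E[r] = 0.3564, γ^t·E[r] = 0.122245, running G = 0.328525
t=4: π = [0.1826, 0.2477, 0.2013, 0.1950, 0.1733], E[r] = 0.3562, γ^t·E[r] = 0.085533, running G = 0.414058
t=5: π = [0.1827, 0.2477, 0.2012, 0.1950, 0.1734], E[r] = 0.3560, γ^t·E[r] = 0.059838, running G = 0.473897
t=6: π = [0.1827, 0.2477, 0.2012, 0.1950, 0.1734], E[r] = 0.3560, γ^t·E[r] = 0.041887, running G = 0.515784
t=7: π = [0.1827, 0.2477, 0.2012, 0.1950, 0.1734], E[r] = 0.3560, γ^t·E[r] = 0.029321, running G = 0.545105

G = 0.5451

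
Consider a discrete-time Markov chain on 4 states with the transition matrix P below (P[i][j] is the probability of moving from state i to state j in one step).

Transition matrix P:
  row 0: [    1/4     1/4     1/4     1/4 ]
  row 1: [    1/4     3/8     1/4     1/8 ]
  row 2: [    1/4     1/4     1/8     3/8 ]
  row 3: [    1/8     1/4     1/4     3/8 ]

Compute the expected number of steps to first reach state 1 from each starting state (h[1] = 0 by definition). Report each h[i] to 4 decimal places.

First-step conditioning: h[1] = 0; for i ≠ 1, h[i] = 1 + Σ_k P[i][k]·h[k].
  h[0] = 1 + 1/4·h[0] + 1/4·h[2] + 1/4·h[3]
  h[2] = 1 + 1/4·h[0] + 1/8·h[2] + 3/8·h[3]
  h[3] = 1 + 1/8·h[0] + 1/4·h[2] + 3/8·h[3]
Solving the 3×3 linear system over states ≠ 1 gives exactly h = [4, 0, 4, 4] (h[1] = 0 is the target).

h = [4.0000, 0.0000, 4.0000, 4.0000]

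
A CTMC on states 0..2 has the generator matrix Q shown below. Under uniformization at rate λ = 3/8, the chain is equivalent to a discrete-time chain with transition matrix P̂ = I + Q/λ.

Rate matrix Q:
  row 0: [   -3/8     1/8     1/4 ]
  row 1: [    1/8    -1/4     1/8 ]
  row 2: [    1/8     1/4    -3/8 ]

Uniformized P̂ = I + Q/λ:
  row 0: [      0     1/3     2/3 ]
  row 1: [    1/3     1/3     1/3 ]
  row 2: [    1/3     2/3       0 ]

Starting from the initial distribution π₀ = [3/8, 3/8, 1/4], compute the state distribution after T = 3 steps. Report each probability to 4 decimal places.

t=0: π = [0.3750, 0.3750, 0.2500]
t=1: π = [0.2083, 0.4167, 0.3750]
t=2: π = [0.2639, 0.4583, 0.2778]
t=3: π = [0.2454, 0.4259, 0.3287]

π = [0.2454, 0.4259, 0.3287]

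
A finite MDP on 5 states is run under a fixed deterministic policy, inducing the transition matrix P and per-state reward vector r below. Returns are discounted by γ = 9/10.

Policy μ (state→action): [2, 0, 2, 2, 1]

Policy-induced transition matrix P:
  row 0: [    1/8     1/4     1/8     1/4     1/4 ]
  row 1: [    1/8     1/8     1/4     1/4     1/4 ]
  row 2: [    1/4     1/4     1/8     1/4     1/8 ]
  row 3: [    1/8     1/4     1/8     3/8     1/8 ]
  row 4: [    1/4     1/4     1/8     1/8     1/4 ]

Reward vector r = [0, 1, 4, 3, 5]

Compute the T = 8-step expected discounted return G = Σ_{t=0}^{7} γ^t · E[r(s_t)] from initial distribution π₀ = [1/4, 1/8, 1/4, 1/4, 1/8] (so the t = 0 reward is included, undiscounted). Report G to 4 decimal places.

t=0: π = [0.2500, 0.1250, 0.2500, 0.2500, 0.1250], E[r] = 2.5000, γ^t·E[r] = 2.500000, running G = 2.500000
t=1: π = [0.1719, 0.2344, 0.1406, 0.2656, 0.1875], E[r] = 2.5313, γ^t·E[r] = 2.278125, running G = 4.778125
t=2: π = [0.1660, 0.2207, 0.1543, 0.2598, 0.1992], E[r] = 2.6133, γ^t·E[r] = 2.116758, running G = 6.894883
t=3: π = [0.1692, 0.2224, 0.1526, 0.2576, 0.1982], E[r] = 2.5967, γ^t·E[r] = 1.892979, running G = 8.787862
t=4: π = [0.1689, 0.2222, 0.1528, 0.2574, 0.1987], E[r] = 2.5993, γ^t·E[r] = 1.705403, running G = 10.493266
t=5: π = [0.1689, 0.2222, 0.1528, 0.2573, 0.1987], E[r] = 2.5989, γ^t·E[r] = 1.534651, running G = 12.027917
t=6: π = [0.1689, 0.2222, 0.1528, 0.2573, 0.1987], E[r] = 2.5990, γ^t·E[r] = 1.381213, running G = 13.409130
t=7: π = [0.1689, 0.2222, 0.1528, 0.2573, 0.1987], E[r] = 2.5990, γ^t·E[r] = 1.243088, running G = 14.652218

G = 14.6522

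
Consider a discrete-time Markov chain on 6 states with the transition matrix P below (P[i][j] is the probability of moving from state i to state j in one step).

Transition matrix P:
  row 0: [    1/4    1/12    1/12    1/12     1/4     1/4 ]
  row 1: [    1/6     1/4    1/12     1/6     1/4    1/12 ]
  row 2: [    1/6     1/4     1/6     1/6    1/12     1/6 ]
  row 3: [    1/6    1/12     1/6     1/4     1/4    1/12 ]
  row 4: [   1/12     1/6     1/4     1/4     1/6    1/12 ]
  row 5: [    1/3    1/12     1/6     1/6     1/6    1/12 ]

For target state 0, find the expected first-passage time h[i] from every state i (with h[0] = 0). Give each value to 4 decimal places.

First-step conditioning: h[0] = 0; for i ≠ 0, h[i] = 1 + Σ_k P[i][k]·h[k].
  h[1] = 1 + 1/4·h[1] + 1/12·h[2] + 1/6·h[3] + 1/4·h[4] + 1/12·h[5]
  h[2] = 1 + 1/4·h[1] + 1/6·h[2] + 1/6·h[3] + 1/12·h[4] + 1/6·h[5]
  h[3] = 1 + 1/12·h[1] + 1/6·h[2] + 1/4·h[3] + 1/4·h[4] + 1/12·h[5]
  h[4] = 1 + 1/6·h[1] + 1/4·h[2] + 1/4·h[3] + 1/6·h[4] + 1/12·h[5]
  h[5] = 1 + 1/12·h[1] + 1/6·h[2] + 1/6·h[3] + 1/6·h[4] + 1/12·h[5]
Solving the 5×5 linear system over states ≠ 0 gives exactly h = [0, 25744/4275, 8332/1425, 25676/4275, 27604/4275, 21236/4275] (h[0] = 0 is the target).

h = [0.0000, 6.0220, 5.8470, 6.0061, 6.4571, 4.9675]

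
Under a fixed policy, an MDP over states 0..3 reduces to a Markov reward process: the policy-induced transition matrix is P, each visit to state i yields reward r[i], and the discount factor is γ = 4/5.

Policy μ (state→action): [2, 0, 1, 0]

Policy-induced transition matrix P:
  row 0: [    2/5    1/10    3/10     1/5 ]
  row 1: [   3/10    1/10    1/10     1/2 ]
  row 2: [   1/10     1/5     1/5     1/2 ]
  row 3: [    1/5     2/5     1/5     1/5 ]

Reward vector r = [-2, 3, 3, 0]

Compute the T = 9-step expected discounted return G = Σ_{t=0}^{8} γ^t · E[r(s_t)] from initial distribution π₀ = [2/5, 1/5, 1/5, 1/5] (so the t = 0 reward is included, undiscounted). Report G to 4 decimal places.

G = 2.8487

t=0: π = [0.4000, 0.2000, 0.2000, 0.2000], E[r] = 0.4000, γ^t·E[r] = 0.400000, running G = 0.400000
t=1: π = [0.2800, 0.1800, 0.2200, 0.3200], E[r] = 0.6400, γ^t·E[r] = 0.512000, running G = 0.912000
t=2: π = [0.2520, 0.2180, 0.2100, 0.3200], E[r] = 0.7800, γ^t·E[r] = 0.499200, running G = 1.411200
t=3: π = [0.2512, 0.2170, 0.2034, 0.3284], E[r] = 0.7588, γ^t·E[r] = 0.388506, running G = 1.799706
t=4: π = [0.2516, 0.2189, 0.2034, 0.3261], E[r] = 0.7636, γ^t·E[r] = 0.312787, running G = 2.112493
t=5: π = [0.2519, 0.2182, 0.2033, 0.3267], E[r] = 0.7606, γ^t·E[r] = 0.249243, running G = 2.361735
t=6: π = [0.2519, 0.2183, 0.2034, 0.3264], E[r] = 0.7614, γ^t·E[r] = 0.199590, running G = 2.561326
t=7: π = [0.2519, 0.2183, 0.2034, 0.3265], E[r] = 0.7611, γ^t·E[r] = 0.159619, running G = 2.720945
t=8: π = [0.2519, 0.2183, 0.2034, 0.3265], E[r] = 0.7612, γ^t·E[r] = 0.127711, running G = 2.848656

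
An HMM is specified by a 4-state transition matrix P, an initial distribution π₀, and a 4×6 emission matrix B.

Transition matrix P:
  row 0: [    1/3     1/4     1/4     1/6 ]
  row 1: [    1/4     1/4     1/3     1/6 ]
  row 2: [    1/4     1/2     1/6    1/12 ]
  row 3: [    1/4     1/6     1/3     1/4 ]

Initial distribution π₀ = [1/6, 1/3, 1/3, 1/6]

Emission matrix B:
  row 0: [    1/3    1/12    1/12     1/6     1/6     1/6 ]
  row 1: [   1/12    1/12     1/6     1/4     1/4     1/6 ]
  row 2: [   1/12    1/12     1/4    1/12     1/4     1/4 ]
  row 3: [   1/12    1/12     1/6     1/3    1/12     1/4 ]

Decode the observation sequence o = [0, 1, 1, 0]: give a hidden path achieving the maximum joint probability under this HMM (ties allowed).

t=0: δ = [5.556e-02, 2.778e-02, 2.778e-02, 1.389e-02]  (obs o_0=0)
t=1: δ = [1.543e-03, 1.157e-03, 1.157e-03, 7.716e-04]  ψ = [0, 0, 0, 0]  (obs o_1=1)
t=2: δ = [4.287e-05, 4.823e-05, 3.215e-05, 2.143e-05]  ψ = [0, 2, 0, 0]  (obs o_2=1)
t=3: δ = [4.763e-06, 1.340e-06, 1.340e-06, 6.698e-07]  ψ = [0, 2, 1, 1]  (obs o_3=0)
backtrack: best end state = 0; path = [0, 0, 0, 0]

path = [0, 0, 0, 0]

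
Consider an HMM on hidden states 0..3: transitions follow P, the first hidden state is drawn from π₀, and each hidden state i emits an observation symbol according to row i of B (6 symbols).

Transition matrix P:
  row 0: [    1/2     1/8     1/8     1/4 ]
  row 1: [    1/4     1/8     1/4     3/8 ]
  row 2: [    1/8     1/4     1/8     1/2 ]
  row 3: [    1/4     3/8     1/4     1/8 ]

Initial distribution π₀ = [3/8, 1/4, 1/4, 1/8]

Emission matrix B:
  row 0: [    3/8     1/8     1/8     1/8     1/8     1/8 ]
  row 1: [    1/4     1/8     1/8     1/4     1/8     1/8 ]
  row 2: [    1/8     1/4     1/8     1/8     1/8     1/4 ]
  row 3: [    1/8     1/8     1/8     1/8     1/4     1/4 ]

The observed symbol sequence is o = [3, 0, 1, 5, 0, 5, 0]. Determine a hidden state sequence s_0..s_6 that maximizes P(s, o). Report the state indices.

path = [0, 0, 0, 0, 0, 0, 0]

t=0: δ = [4.688e-02, 6.250e-02, 3.125e-02, 1.562e-02]  (obs o_0=3)
t=1: δ = [8.789e-03, 1.953e-03, 1.953e-03, 2.930e-03]  ψ = [0, 1, 1, 1]  (obs o_1=0)
t=2: δ = [5.493e-04, 1.373e-04, 2.747e-04, 2.747e-04]  ψ = [0, 0, 0, 0]  (obs o_2=1)
t=3: δ = [3.433e-05, 1.287e-05, 1.717e-05, 3.433e-05]  ψ = [0, 3, 0, 0]  (obs o_3=5)
t=4: δ = [6.437e-06, 3.219e-06, 1.073e-06, 1.073e-06]  ψ = [0, 3, 3, 0]  (obs o_4=0)
t=5: δ = [4.023e-07, 1.006e-07, 2.012e-07, 4.023e-07]  ψ = [0, 0, 0, 0]  (obs o_5=5)
t=6: δ = [7.544e-08, 3.772e-08, 1.257e-08, 1.257e-08]  ψ = [0, 3, 3, 0]  (obs o_6=0)
backtrack: best end state = 0; path = [0, 0, 0, 0, 0, 0, 0]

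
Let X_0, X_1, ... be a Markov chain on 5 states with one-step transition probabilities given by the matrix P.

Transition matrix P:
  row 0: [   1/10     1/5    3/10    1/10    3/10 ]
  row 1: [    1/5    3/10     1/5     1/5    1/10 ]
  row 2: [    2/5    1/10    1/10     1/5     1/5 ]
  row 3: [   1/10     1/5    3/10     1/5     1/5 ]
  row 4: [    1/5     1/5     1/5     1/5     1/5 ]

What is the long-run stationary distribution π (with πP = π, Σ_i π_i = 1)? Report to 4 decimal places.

Balance equations π_j = Σ_i π_i·P[i][j]:
  π_0 = 1/10·π_0 + 1/5·π_1 + 2/5·π_2 + 1/10·π_3 + 1/5·π_4
  π_1 = 1/5·π_0 + 3/10·π_1 + 1/10·π_2 + 1/5·π_3 + 1/5·π_4
  π_2 = 3/10·π_0 + 1/5·π_1 + 1/10·π_2 + 3/10·π_3 + 1/5·π_4
  π_3 = 1/10·π_0 + 1/5·π_1 + 1/5·π_2 + 1/5·π_3 + 1/5·π_4
  normalize: π_0 + π_1 + π_2 + π_3 + π_4 = 1
Solving the linear system gives exactly π = [242/1181, 234/1181, 256/1181, 212/1181, 237/1181].

π = [0.2049, 0.1981, 0.2168, 0.1795, 0.2007]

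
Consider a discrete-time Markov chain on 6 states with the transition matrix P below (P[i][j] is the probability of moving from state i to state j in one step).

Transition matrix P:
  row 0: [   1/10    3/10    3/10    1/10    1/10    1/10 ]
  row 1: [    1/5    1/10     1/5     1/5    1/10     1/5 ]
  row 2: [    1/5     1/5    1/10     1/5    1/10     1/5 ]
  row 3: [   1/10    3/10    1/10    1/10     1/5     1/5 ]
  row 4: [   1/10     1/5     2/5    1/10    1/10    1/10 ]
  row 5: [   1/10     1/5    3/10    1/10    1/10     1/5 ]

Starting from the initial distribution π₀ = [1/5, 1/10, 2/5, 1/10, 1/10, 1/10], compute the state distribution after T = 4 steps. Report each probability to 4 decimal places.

π = [0.1426, 0.2078, 0.2184, 0.1426, 0.1143, 0.1743]

t=0: π = [0.2000, 0.1000, 0.4000, 0.1000, 0.1000, 0.1000]
t=1: π = [0.1500, 0.2200, 0.2000, 0.1500, 0.1100, 0.1700]
t=2: π = [0.1420, 0.2080, 0.2190, 0.1420, 0.1150, 0.1740]
t=3: π = [0.1427, 0.2076, 0.2185, 0.1427, 0.1142, 0.1743]
t=4: π = [0.1426, 0.2078, 0.2184, 0.1426, 0.1143, 0.1743]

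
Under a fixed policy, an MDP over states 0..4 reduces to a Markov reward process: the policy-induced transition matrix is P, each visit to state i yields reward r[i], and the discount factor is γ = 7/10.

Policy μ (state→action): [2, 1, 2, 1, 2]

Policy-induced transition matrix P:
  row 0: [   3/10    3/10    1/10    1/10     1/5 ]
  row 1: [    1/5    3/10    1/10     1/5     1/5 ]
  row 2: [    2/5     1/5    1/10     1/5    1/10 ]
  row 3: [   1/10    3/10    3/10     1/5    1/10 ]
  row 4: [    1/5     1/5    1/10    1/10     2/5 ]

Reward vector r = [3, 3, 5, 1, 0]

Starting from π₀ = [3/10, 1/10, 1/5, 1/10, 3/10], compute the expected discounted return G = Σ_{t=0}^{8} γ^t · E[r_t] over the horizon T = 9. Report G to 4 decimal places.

t=0: π = [0.3000, 0.1000, 0.2000, 0.1000, 0.3000], E[r] = 2.3000, γ^t·E[r] = 2.300000, running G = 2.300000
t=1: π = [0.2600, 0.2500, 0.1200, 0.1400, 0.2300], E[r] = 2.2700, γ^t·E[r] = 1.589000, running G = 3.889000
t=2: π = [0.2360, 0.2650, 0.1280, 0.1510, 0.2200], E[r] = 2.2940, γ^t·E[r] = 1.124060, running G = 5.013060
t=3: π = [0.2341, 0.2652, 0.1302, 0.1544, 0.2161], E[r] = 2.3033, γ^t·E[r] = 0.790032, running G = 5.803092
t=4: π = [0.2340, 0.2654, 0.1309, 0.1550, 0.2148], E[r] = 2.3075, γ^t·E[r] = 0.554036, running G = 6.357127
t=5: π = [0.2341, 0.2654, 0.1310, 0.1551, 0.2144], E[r] = 2.3086, γ^t·E[r] = 0.388014, running G = 6.745142
t=6: π = [0.2341, 0.2655, 0.1310, 0.1552, 0.2143], E[r] = 2.3090, γ^t·E[r] = 0.271646, running G = 7.016788
t=7: π = [0.2341, 0.2655, 0.1310, 0.1552, 0.2142], E[r] = 2.3090, γ^t·E[r] = 0.190159, running G = 7.206947
t=8: π = [0.2341, 0.2655, 0.1310, 0.1552, 0.2142], E[r] = 2.3091, γ^t·E[r] = 0.133112, running G = 7.340059

G = 7.3401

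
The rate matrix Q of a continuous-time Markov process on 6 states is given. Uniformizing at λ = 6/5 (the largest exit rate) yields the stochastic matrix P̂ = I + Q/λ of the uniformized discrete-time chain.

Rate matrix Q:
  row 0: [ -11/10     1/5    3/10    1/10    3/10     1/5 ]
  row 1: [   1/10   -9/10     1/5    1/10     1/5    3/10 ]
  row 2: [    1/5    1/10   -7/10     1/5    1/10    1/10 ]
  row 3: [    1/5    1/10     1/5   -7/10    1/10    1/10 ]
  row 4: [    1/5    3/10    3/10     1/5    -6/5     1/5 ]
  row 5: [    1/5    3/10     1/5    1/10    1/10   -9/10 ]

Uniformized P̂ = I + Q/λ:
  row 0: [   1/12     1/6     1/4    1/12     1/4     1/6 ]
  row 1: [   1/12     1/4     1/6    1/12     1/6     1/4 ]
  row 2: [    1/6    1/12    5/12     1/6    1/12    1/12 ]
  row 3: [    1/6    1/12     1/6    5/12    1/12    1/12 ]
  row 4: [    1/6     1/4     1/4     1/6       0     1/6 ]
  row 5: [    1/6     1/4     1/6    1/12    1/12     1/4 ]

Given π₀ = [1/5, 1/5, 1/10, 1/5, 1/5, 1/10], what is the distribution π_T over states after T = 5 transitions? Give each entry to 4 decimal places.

π = [0.1409, 0.1683, 0.2502, 0.1701, 0.1116, 0.1590]

t=0: π = [0.2000, 0.2000, 0.1000, 0.2000, 0.2000, 0.1000]
t=1: π = [0.1333, 0.1833, 0.2250, 0.1750, 0.1167, 0.1667]
t=2: π = [0.1403, 0.1722, 0.2438, 0.1701, 0.1111, 0.1625]
t=3: π = [0.1406, 0.1693, 0.2486, 0.1696, 0.1118, 0.1601]
t=4: π = [0.1408, 0.1686, 0.2498, 0.1699, 0.1116, 0.1593]
t=5: π = [0.1409, 0.1683, 0.2502, 0.1701, 0.1116, 0.1590]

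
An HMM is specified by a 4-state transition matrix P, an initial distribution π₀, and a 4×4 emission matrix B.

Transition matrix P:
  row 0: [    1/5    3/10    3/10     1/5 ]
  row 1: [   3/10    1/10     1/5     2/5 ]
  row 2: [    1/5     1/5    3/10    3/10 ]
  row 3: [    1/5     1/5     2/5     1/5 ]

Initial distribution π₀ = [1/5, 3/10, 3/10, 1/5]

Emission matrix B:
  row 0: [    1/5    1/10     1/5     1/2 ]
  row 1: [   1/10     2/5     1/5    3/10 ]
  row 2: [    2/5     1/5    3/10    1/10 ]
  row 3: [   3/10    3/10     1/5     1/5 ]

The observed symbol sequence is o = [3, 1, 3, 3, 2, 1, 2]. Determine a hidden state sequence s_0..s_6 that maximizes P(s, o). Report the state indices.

t=0: δ = [1.000e-01, 9.000e-02, 3.000e-02, 4.000e-02]  (obs o_0=3)
t=1: δ = [2.700e-03, 1.200e-02, 6.000e-03, 1.080e-02]  ψ = [1, 0, 0, 1]  (obs o_1=1)
t=2: δ = [1.800e-03, 6.480e-04, 4.320e-04, 9.600e-04]  ψ = [1, 3, 3, 1]  (obs o_2=3)
t=3: δ = [1.800e-04, 1.620e-04, 5.400e-05, 7.200e-05]  ψ = [0, 0, 0, 0]  (obs o_3=3)
t=4: δ = [9.720e-06, 1.080e-05, 1.620e-05, 1.296e-05]  ψ = [1, 0, 0, 1]  (obs o_4=2)
t=5: δ = [3.240e-07, 1.296e-06, 1.037e-06, 1.458e-06]  ψ = [1, 2, 3, 2]  (obs o_5=1)
t=6: δ = [7.776e-08, 5.832e-08, 1.750e-07, 1.037e-07]  ψ = [1, 3, 3, 1]  (obs o_6=2)
backtrack: best end state = 2; path = [0, 1, 0, 0, 2, 3, 2]

path = [0, 1, 0, 0, 2, 3, 2]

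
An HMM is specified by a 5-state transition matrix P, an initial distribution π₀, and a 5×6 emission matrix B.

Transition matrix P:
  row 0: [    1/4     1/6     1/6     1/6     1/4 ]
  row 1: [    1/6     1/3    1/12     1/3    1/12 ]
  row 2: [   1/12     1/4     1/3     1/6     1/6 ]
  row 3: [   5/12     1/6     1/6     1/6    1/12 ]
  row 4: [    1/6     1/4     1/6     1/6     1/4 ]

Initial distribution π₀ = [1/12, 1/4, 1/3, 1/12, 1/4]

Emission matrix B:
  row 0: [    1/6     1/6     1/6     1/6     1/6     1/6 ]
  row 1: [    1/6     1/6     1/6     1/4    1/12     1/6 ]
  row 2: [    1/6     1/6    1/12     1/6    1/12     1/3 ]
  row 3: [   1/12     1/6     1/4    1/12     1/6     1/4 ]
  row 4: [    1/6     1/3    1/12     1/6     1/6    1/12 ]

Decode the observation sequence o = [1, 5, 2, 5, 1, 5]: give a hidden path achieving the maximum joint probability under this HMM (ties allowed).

path = [2, 2, 2, 2, 2, 2]

t=0: δ = [1.389e-02, 4.167e-02, 5.556e-02, 1.389e-02, 8.333e-02]  (obs o_0=1)
t=1: δ = [2.315e-03, 3.472e-03, 6.173e-03, 3.472e-03, 1.736e-03]  ψ = [4, 4, 2, 1, 4]  (obs o_1=5)
t=2: δ = [2.411e-04, 2.572e-04, 1.715e-04, 2.894e-04, 8.573e-05]  ψ = [3, 2, 2, 1, 2]  (obs o_2=2)
t=3: δ = [2.009e-05, 1.429e-05, 1.905e-05, 2.143e-05, 5.023e-06]  ψ = [3, 1, 2, 1, 0]  (obs o_3=5)
t=4: δ = [1.488e-06, 7.938e-07, 1.058e-06, 7.938e-07, 1.674e-06]  ψ = [3, 1, 2, 1, 0]  (obs o_4=1)
t=5: δ = [6.202e-08, 6.977e-08, 1.176e-07, 6.977e-08, 3.489e-08]  ψ = [0, 4, 2, 4, 4]  (obs o_5=5)
backtrack: best end state = 2; path = [2, 2, 2, 2, 2, 2]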